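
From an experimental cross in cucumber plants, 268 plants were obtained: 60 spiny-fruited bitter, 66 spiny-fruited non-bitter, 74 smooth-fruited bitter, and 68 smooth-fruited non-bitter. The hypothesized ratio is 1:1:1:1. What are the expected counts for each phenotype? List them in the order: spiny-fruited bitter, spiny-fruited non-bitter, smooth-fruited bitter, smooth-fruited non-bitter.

67, 67, 67, 67

Expected counts for N = 268 under a 1:1:1:1 ratio (total parts = 4):
  spiny-fruited bitter: 268 × 1/4 = 67
  spiny-fruited non-bitter: 268 × 1/4 = 67
  smooth-fruited bitter: 268 × 1/4 = 67
  smooth-fruited non-bitter: 268 × 1/4 = 67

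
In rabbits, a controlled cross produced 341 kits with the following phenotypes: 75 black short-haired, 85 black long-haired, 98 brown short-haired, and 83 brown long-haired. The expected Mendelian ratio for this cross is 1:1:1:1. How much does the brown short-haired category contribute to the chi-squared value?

Total ratio parts = 4. Expected numbers out of 341:
  black short-haired: 341 × 1/4 = 85.25
  black long-haired: 341 × 1/4 = 85.25
  brown short-haired: 341 × 1/4 = 85.25
  brown long-haired: 341 × 1/4 = 85.25
Contribution of brown short-haired: (98 − 85.25)² / 85.25 = 1.9069

1.907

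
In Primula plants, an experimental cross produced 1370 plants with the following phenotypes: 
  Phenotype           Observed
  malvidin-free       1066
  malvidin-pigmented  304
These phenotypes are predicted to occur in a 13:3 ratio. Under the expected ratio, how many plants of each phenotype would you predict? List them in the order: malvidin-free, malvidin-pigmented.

1113.125, 256.875

Expected counts for N = 1370 under a 13:3 ratio (total parts = 16):
  malvidin-free: 1370 × 13/16 = 1113.125
  malvidin-pigmented: 1370 × 3/16 = 256.875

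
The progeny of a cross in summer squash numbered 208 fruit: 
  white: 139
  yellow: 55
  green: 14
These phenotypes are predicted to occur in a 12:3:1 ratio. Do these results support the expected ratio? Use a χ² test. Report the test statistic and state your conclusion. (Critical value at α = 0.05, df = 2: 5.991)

8.494; not consistent

Total ratio parts = 16. Expected numbers out of 208:
  white: 208 × 12/16 = 156
  yellow: 208 × 3/16 = 39
  green: 208 × 1/16 = 13
χ² = Σ (O − E)² / E
  white: (139 − 156)² / 156 = 1.8526
  yellow: (55 − 39)² / 39 = 6.5641
  green: (14 − 13)² / 13 = 0.0769
χ² = 1.8526 + 6.5641 + 0.0769 = 8.4936 ≈ 8.494
Degrees of freedom = 3 − 1 = 2; critical value at α = 0.05 is 5.991.
Since 8.494 > 5.991, we reject the null hypothesis — the data do not fit the 12:3:1 ratio.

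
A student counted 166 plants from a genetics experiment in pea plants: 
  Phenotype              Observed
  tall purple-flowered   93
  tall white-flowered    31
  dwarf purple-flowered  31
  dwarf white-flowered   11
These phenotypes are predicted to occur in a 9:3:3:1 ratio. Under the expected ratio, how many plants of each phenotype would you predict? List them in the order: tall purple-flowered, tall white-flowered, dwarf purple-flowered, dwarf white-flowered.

93.375, 31.125, 31.125, 10.375

The 9:3:3:1 ratio has 16 parts, so with N = 166 the expected counts are:
  tall purple-flowered: 166 × 9/16 = 93.375
  tall white-flowered: 166 × 3/16 = 31.125
  dwarf purple-flowered: 166 × 3/16 = 31.125
  dwarf white-flowered: 166 × 1/16 = 10.375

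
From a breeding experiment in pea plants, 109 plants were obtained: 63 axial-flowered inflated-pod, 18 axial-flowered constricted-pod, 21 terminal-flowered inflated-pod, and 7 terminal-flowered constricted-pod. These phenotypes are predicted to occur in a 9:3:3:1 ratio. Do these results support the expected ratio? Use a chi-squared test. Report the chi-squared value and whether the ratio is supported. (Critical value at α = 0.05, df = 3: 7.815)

0.358; consistent

Total ratio parts = 16. Expected numbers out of 109:
  axial-flowered inflated-pod: 109 × 9/16 = 61.3125
  axial-flowered constricted-pod: 109 × 3/16 = 20.4375
  terminal-flowered inflated-pod: 109 × 3/16 = 20.4375
  terminal-flowered constricted-pod: 109 × 1/16 = 6.8125
χ² = Σ (O − E)² / E
  axial-flowered inflated-pod: (63 − 61.3125)² / 61.3125 = 0.0464
  axial-flowered constricted-pod: (18 − 20.4375)² / 20.4375 = 0.2907
  terminal-flowered inflated-pod: (21 − 20.4375)² / 20.4375 = 0.0155
  terminal-flowered constricted-pod: (7 − 6.8125)² / 6.8125 = 0.0052
χ² = 0.0464 + 0.2907 + 0.0155 + 0.0052 = 0.3578 ≈ 0.358
Degrees of freedom = 4 − 1 = 3; critical value at α = 0.05 is 7.815.
Since 0.358 < 7.815, we fail to reject the null hypothesis — the data are consistent with the 9:3:3:1 ratio.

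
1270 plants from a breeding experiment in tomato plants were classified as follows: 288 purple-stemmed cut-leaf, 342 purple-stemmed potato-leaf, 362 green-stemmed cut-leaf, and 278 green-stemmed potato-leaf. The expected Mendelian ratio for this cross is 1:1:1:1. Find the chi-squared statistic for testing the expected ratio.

15.783

Total ratio parts = 4. Expected numbers out of 1270:
  purple-stemmed cut-leaf: 1270 × 1/4 = 317.5
  purple-stemmed potato-leaf: 1270 × 1/4 = 317.5
  green-stemmed cut-leaf: 1270 × 1/4 = 317.5
  green-stemmed potato-leaf: 1270 × 1/4 = 317.5
χ² = Σ (O − E)² / E
  purple-stemmed cut-leaf: (288 − 317.5)² / 317.5 = 2.7409
  purple-stemmed potato-leaf: (342 − 317.5)² / 317.5 = 1.8906
  green-stemmed cut-leaf: (362 − 317.5)² / 317.5 = 6.2370
  green-stemmed potato-leaf: (278 − 317.5)² / 317.5 = 4.9142
χ² = 2.7409 + 1.8906 + 6.2370 + 4.9142 = 15.7827 ≈ 15.783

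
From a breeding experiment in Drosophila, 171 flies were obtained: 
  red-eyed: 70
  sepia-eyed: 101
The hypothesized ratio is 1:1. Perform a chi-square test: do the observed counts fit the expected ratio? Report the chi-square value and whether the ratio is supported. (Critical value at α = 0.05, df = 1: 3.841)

5.620; not consistent

The 1:1 ratio has 2 parts, so with N = 171 the expected counts are:
  red-eyed: 171 × 1/2 = 85.5
  sepia-eyed: 171 × 1/2 = 85.5
χ² = Σ (O − E)² / E
  red-eyed: (70 − 85.5)² / 85.5 = 2.8099
  sepia-eyed: (101 − 85.5)² / 85.5 = 2.8099
χ² = 2.8099 + 2.8099 = 5.6198 ≈ 5.620
Degrees of freedom = 2 − 1 = 1; critical value at α = 0.05 is 3.841.
Since 5.620 > 3.841, we reject the null hypothesis — the data do not fit the 1:1 ratio.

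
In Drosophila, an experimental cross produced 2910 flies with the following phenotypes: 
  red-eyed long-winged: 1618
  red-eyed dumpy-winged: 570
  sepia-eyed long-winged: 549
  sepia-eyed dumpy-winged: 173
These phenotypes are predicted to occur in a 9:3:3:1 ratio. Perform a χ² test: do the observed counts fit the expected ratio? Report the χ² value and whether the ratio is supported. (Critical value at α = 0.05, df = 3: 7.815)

The 9:3:3:1 ratio has 16 parts, so with N = 2910 the expected counts are:
  red-eyed long-winged: 2910 × 9/16 = 1636.875
  red-eyed dumpy-winged: 2910 × 3/16 = 545.625
  sepia-eyed long-winged: 2910 × 3/16 = 545.625
  sepia-eyed dumpy-winged: 2910 × 1/16 = 181.875
χ² = Σ (O − E)² / E
  red-eyed long-winged: (1618 − 1636.875)² / 1636.875 = 0.2176
  red-eyed dumpy-winged: (570 − 545.625)² / 545.625 = 1.0889
  sepia-eyed long-winged: (549 − 545.625)² / 545.625 = 0.0209
  sepia-eyed dumpy-winged: (173 − 181.875)² / 181.875 = 0.4331
χ² = 0.2176 + 1.0889 + 0.0209 + 0.4331 = 1.7605 ≈ 1.761
Degrees of freedom = 4 − 1 = 3; critical value at α = 0.05 is 7.815.
Since 1.761 < 7.815, we fail to reject the null hypothesis — the data are consistent with the 9:3:3:1 ratio.

1.761; consistent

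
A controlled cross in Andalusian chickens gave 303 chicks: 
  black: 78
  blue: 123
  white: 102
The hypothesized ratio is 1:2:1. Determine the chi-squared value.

The 1:2:1 ratio has 4 parts, so with N = 303 the expected counts are:
  black: 303 × 1/4 = 75.75
  blue: 303 × 2/4 = 151.5
  white: 303 × 1/4 = 75.75
χ² = Σ (O − E)² / E
  black: (78 − 75.75)² / 75.75 = 0.0668
  blue: (123 − 151.5)² / 151.5 = 5.3614
  white: (102 − 75.75)² / 75.75 = 9.0965
χ² = 0.0668 + 5.3614 + 9.0965 = 14.5247 ≈ 14.525

14.525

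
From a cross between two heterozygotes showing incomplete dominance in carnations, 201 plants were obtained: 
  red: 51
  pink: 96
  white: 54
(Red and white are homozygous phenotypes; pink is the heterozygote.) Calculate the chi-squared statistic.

With incomplete dominance, a heterozygote × heterozygote cross gives a 1:2:1 phenotypic ratio.
Under the 1:2:1 hypothesis (Σ ratio = 4, N = 201):
  red: 201 × 1/4 = 50.25
  pink: 201 × 2/4 = 100.5
  white: 201 × 1/4 = 50.25
χ² = Σ (O − E)² / E
  red: (51 − 50.25)² / 50.25 = 0.0112
  pink: (96 − 100.5)² / 100.5 = 0.2015
  white: (54 − 50.25)² / 50.25 = 0.2799
χ² = 0.0112 + 0.2015 + 0.2799 = 0.4926 ≈ 0.493

0.493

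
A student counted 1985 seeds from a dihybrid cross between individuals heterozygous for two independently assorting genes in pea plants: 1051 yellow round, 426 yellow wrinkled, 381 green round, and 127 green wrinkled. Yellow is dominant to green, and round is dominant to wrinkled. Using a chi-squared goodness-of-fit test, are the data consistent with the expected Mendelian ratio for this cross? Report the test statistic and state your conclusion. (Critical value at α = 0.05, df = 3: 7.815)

11.908; not consistent

A dihybrid F₂ with independent assortment and complete dominance at both loci gives a 9:3:3:1 phenotypic ratio.
Expected counts for N = 1985 under a 9:3:3:1 ratio (total parts = 16):
  yellow round: 1985 × 9/16 = 1116.5625
  yellow wrinkled: 1985 × 3/16 = 372.1875
  green round: 1985 × 3/16 = 372.1875
  green wrinkled: 1985 × 1/16 = 124.0625
χ² = Σ (O − E)² / E
  yellow round: (1051 − 1116.5625)² / 1116.5625 = 3.8497
  yellow wrinkled: (426 − 372.1875)² / 372.1875 = 7.7804
  green round: (381 − 372.1875)² / 372.1875 = 0.2087
  green wrinkled: (127 − 124.0625)² / 124.0625 = 0.0696
χ² = 3.8497 + 7.7804 + 0.2087 + 0.0696 = 11.9084 ≈ 11.908
Degrees of freedom = 4 − 1 = 3; critical value at α = 0.05 is 7.815.
Since 11.908 > 7.815, we reject the null hypothesis — the data do not fit the 9:3:3:1 ratio.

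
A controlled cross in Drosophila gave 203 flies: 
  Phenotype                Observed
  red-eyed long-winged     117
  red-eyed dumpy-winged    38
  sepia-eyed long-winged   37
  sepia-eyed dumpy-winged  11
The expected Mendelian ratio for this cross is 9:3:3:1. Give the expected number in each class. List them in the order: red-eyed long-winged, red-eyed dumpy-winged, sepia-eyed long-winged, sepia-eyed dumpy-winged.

114.1875, 38.0625, 38.0625, 12.6875

Total ratio parts = 16. Expected numbers out of 203:
  red-eyed long-winged: 203 × 9/16 = 114.1875
  red-eyed dumpy-winged: 203 × 3/16 = 38.0625
  sepia-eyed long-winged: 203 × 3/16 = 38.0625
  sepia-eyed dumpy-winged: 203 × 1/16 = 12.6875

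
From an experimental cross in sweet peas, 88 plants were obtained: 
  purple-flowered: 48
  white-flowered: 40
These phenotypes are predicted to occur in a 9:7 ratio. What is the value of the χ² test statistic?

Under the 9:7 hypothesis (Σ ratio = 16, N = 88):
  purple-flowered: 88 × 9/16 = 49.5
  white-flowered: 88 × 7/16 = 38.5
χ² = Σ (O − E)² / E
  purple-flowered: (48 − 49.5)² / 49.5 = 0.0455
  white-flowered: (40 − 38.5)² / 38.5 = 0.0584
χ² = 0.0455 + 0.0584 = 0.1039 ≈ 0.104

0.104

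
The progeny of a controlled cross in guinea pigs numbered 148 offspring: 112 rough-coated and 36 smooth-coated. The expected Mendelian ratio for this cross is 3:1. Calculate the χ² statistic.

0.036

Total ratio parts = 4. Expected numbers out of 148:
  rough-coated: 148 × 3/4 = 111
  smooth-coated: 148 × 1/4 = 37
χ² = Σ (O − E)² / E
  rough-coated: (112 − 111)² / 111 = 0.0090
  smooth-coated: (36 − 37)² / 37 = 0.0270
χ² = 0.0090 + 0.0270 = 0.036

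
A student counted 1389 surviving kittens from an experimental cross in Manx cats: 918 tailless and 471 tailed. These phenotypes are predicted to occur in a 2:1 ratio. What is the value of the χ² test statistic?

0.207

Under the 2:1 hypothesis (Σ ratio = 3, N = 1389):
  tailless: 1389 × 2/3 = 926
  tailed: 1389 × 1/3 = 463
χ² = Σ (O − E)² / E
  tailless: (918 − 926)² / 926 = 0.0691
  tailed: (471 − 463)² / 463 = 0.1382
χ² = 0.0691 + 0.1382 = 0.2073 ≈ 0.207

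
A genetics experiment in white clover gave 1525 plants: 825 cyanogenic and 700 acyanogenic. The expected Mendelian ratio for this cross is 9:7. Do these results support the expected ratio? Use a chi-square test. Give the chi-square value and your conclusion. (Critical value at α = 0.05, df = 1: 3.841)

2.869; consistent

Total ratio parts = 16. Expected numbers out of 1525:
  cyanogenic: 1525 × 9/16 = 857.8125
  acyanogenic: 1525 × 7/16 = 667.1875
χ² = Σ (O − E)² / E
  cyanogenic: (825 − 857.8125)² / 857.8125 = 1.2551
  acyanogenic: (700 − 667.1875)² / 667.1875 = 1.6137
χ² = 1.2551 + 1.6137 = 2.8688 ≈ 2.869
Degrees of freedom = 2 − 1 = 1; critical value at α = 0.05 is 3.841.
Since 2.869 < 3.841, we fail to reject the null hypothesis — the data are consistent with the 9:7 ratio.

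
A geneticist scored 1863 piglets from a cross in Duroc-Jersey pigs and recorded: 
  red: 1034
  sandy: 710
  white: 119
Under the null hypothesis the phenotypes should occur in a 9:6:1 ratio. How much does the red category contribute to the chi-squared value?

Under the 9:6:1 hypothesis (Σ ratio = 16, N = 1863):
  red: 1863 × 9/16 = 1047.9375
  sandy: 1863 × 6/16 = 698.625
  white: 1863 × 1/16 = 116.4375
Contribution of red: (1034 − 1047.9375)² / 1047.9375 = 0.1854

0.185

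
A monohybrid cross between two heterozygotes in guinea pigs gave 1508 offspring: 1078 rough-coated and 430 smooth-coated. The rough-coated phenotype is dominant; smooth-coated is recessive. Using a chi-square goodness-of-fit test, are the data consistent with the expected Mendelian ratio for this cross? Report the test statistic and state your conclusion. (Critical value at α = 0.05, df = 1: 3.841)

9.935; not consistent

For a monohybrid cross between heterozygotes with complete dominance, the expected phenotypic ratio is 3:1.
Total ratio parts = 4. Expected numbers out of 1508:
  rough-coated: 1508 × 3/4 = 1131
  smooth-coated: 1508 × 1/4 = 377
χ² = Σ (O − E)² / E
  rough-coated: (1078 − 1131)² / 1131 = 2.4836
  smooth-coated: (430 − 377)² / 377 = 7.4509
χ² = 2.4836 + 7.4509 = 9.9345 ≈ 9.935
Degrees of freedom = 2 − 1 = 1; critical value at α = 0.05 is 3.841.
Since 9.935 > 3.841, we reject the null hypothesis — the data do not fit the 3:1 ratio.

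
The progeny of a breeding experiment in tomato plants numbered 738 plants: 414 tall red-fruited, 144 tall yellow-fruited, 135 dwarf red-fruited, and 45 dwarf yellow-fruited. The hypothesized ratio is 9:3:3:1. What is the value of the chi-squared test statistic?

Expected counts for N = 738 under a 9:3:3:1 ratio (total parts = 16):
  tall red-fruited: 738 × 9/16 = 415.125
  tall yellow-fruited: 738 × 3/16 = 138.375
  dwarf red-fruited: 738 × 3/16 = 138.375
  dwarf yellow-fruited: 738 × 1/16 = 46.125
χ² = Σ (O − E)² / E
  tall red-fruited: (414 − 415.125)² / 415.125 = 0.0030
  tall yellow-fruited: (144 − 138.375)² / 138.375 = 0.2287
  dwarf red-fruited: (135 − 138.375)² / 138.375 = 0.0823
  dwarf yellow-fruited: (45 − 46.125)² / 46.125 = 0.0274
χ² = 0.0030 + 0.2287 + 0.0823 + 0.0274 = 0.3414 ≈ 0.341

0.341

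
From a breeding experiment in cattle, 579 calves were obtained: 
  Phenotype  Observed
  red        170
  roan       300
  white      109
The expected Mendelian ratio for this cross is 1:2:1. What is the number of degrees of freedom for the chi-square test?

2

A goodness-of-fit test with 3 phenotype classes has df = 3 − 1 = 2.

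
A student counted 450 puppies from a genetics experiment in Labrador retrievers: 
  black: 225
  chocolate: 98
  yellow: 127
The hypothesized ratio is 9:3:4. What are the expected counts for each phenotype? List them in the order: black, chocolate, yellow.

253.125, 84.375, 112.5

Expected counts for N = 450 under a 9:3:4 ratio (total parts = 16):
  black: 450 × 9/16 = 253.125
  chocolate: 450 × 3/16 = 84.375
  yellow: 450 × 4/16 = 112.5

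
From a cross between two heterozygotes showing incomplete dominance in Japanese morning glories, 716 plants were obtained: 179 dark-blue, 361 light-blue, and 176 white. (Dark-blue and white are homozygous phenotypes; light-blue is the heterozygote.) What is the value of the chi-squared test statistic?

0.075

With incomplete dominance, a heterozygote × heterozygote cross gives a 1:2:1 phenotypic ratio.
Under the 1:2:1 hypothesis (Σ ratio = 4, N = 716):
  dark-blue: 716 × 1/4 = 179
  light-blue: 716 × 2/4 = 358
  white: 716 × 1/4 = 179
χ² = Σ (O − E)² / E
  dark-blue: (179 − 179)² / 179 = 0.0000
  light-blue: (361 − 358)² / 358 = 0.0251
  white: (176 − 179)² / 179 = 0.0503
χ² = 0.0000 + 0.0251 + 0.0503 = 0.0754 ≈ 0.075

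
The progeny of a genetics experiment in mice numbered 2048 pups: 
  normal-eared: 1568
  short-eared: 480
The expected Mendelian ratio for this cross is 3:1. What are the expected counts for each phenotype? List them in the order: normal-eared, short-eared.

Expected counts for N = 2048 under a 3:1 ratio (total parts = 4):
  normal-eared: 2048 × 3/4 = 1536
  short-eared: 2048 × 1/4 = 512

1536, 512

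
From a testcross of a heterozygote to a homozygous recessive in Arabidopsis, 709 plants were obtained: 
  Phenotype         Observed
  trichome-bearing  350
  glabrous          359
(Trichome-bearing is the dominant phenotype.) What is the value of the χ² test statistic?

0.114

A testcross of a heterozygote (Aa × aa) gives a 1:1 phenotypic ratio.
The 1:1 ratio has 2 parts, so with N = 709 the expected counts are:
  trichome-bearing: 709 × 1/2 = 354.5
  glabrous: 709 × 1/2 = 354.5
χ² = Σ (O − E)² / E
  trichome-bearing: (350 − 354.5)² / 354.5 = 0.0571
  glabrous: (359 − 354.5)² / 354.5 = 0.0571
χ² = 0.0571 + 0.0571 = 0.1142 ≈ 0.114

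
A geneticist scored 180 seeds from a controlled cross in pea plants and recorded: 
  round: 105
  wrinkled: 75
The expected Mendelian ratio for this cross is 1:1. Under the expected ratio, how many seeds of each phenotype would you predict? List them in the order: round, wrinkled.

90, 90

The 1:1 ratio has 2 parts, so with N = 180 the expected counts are:
  round: 180 × 1/2 = 90
  wrinkled: 180 × 1/2 = 90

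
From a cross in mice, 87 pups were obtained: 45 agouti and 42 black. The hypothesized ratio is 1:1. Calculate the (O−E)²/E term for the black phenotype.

0.052

Total ratio parts = 2. Expected numbers out of 87:
  agouti: 87 × 1/2 = 43.5
  black: 87 × 1/2 = 43.5
Contribution of black: (42 − 43.5)² / 43.5 = 0.0517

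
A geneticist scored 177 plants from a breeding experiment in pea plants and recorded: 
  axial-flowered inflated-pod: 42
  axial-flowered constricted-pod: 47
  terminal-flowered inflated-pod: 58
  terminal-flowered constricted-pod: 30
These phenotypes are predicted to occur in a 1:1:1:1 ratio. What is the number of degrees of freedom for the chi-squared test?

A goodness-of-fit test with 4 phenotype classes has df = 4 − 1 = 3.

3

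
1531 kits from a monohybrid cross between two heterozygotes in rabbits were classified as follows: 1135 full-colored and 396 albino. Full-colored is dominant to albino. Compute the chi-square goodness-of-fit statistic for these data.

0.612

For a monohybrid cross between heterozygotes with complete dominance, the expected phenotypic ratio is 3:1.
Under the 3:1 hypothesis (Σ ratio = 4, N = 1531):
  full-colored: 1531 × 3/4 = 1148.25
  albino: 1531 × 1/4 = 382.75
χ² = Σ (O − E)² / E
  full-colored: (1135 − 1148.25)² / 1148.25 = 0.1529
  albino: (396 − 382.75)² / 382.75 = 0.4587
χ² = 0.1529 + 0.4587 = 0.6116 ≈ 0.612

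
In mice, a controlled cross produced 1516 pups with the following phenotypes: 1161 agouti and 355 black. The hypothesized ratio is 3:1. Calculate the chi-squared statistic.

Total ratio parts = 4. Expected numbers out of 1516:
  agouti: 1516 × 3/4 = 1137
  black: 1516 × 1/4 = 379
χ² = Σ (O − E)² / E
  agouti: (1161 − 1137)² / 1137 = 0.5066
  black: (355 − 379)² / 379 = 1.5198
χ² = 0.5066 + 1.5198 = 2.0264 ≈ 2.026

2.026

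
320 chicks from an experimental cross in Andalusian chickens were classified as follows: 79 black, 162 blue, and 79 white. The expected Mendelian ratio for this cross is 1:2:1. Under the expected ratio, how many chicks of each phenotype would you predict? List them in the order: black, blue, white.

The 1:2:1 ratio has 4 parts, so with N = 320 the expected counts are:
  black: 320 × 1/4 = 80
  blue: 320 × 2/4 = 160
  white: 320 × 1/4 = 80

80, 160, 80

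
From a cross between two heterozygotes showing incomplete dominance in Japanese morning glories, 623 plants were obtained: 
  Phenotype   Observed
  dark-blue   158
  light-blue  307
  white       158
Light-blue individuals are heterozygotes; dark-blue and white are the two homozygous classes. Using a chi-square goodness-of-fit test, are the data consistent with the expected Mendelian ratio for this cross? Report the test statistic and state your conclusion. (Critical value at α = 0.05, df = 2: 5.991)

0.130; consistent

With incomplete dominance, a heterozygote × heterozygote cross gives a 1:2:1 phenotypic ratio.
Expected counts for N = 623 under a 1:2:1 ratio (total parts = 4):
  dark-blue: 623 × 1/4 = 155.75
  light-blue: 623 × 2/4 = 311.5
  white: 623 × 1/4 = 155.75
χ² = Σ (O − E)² / E
  dark-blue: (158 − 155.75)² / 155.75 = 0.0325
  light-blue: (307 − 311.5)² / 311.5 = 0.0650
  white: (158 − 155.75)² / 155.75 = 0.0325
χ² = 0.0325 + 0.0650 + 0.0325 = 0.130
Degrees of freedom = 3 − 1 = 2; critical value at α = 0.05 is 5.991.
Since 0.130 < 5.991, we fail to reject the null hypothesis — the data are consistent with the 1:2:1 ratio.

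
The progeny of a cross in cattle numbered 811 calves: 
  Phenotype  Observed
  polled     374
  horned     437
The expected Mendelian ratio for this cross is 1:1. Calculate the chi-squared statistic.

Expected counts for N = 811 under a 1:1 ratio (total parts = 2):
  polled: 811 × 1/2 = 405.5
  horned: 811 × 1/2 = 405.5
χ² = Σ (O − E)² / E
  polled: (374 − 405.5)² / 405.5 = 2.4470
  horned: (437 − 405.5)² / 405.5 = 2.4470
χ² = 2.4470 + 2.4470 = 4.894

4.894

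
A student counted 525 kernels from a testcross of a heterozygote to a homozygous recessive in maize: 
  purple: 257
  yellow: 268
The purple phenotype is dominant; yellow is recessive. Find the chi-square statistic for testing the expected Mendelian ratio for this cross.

0.230

A testcross of a heterozygote (Aa × aa) gives a 1:1 phenotypic ratio.
Under the 1:1 hypothesis (Σ ratio = 2, N = 525):
  purple: 525 × 1/2 = 262.5
  yellow: 525 × 1/2 = 262.5
χ² = Σ (O − E)² / E
  purple: (257 − 262.5)² / 262.5 = 0.1152
  yellow: (268 − 262.5)² / 262.5 = 0.1152
χ² = 0.1152 + 0.1152 = 0.2304 ≈ 0.230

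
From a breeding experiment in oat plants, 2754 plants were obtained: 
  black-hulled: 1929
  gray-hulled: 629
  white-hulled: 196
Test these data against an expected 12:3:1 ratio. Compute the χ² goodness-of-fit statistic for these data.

Expected counts for N = 2754 under a 12:3:1 ratio (total parts = 16):
  black-hulled: 2754 × 12/16 = 2065.5
  gray-hulled: 2754 × 3/16 = 516.375
  white-hulled: 2754 × 1/16 = 172.125
χ² = Σ (O − E)² / E
  black-hulled: (1929 − 2065.5)² / 2065.5 = 9.0207
  gray-hulled: (629 − 516.375)² / 516.375 = 24.5643
  white-hulled: (196 − 172.125)² / 172.125 = 3.3116
χ² = 9.0207 + 24.5643 + 3.3116 = 36.8966 ≈ 36.897

36.897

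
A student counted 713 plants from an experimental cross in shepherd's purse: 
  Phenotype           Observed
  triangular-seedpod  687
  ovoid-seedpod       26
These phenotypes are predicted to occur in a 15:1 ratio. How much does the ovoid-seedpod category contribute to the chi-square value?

Expected counts for N = 713 under a 15:1 ratio (total parts = 16):
  triangular-seedpod: 713 × 15/16 = 668.4375
  ovoid-seedpod: 713 × 1/16 = 44.5625
Contribution of ovoid-seedpod: (26 − 44.5625)² / 44.5625 = 7.7322

7.732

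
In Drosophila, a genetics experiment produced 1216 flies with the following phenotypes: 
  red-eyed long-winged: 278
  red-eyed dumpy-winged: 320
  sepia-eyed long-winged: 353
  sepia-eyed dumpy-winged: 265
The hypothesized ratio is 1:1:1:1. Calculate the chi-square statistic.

15.967

Under the 1:1:1:1 hypothesis (Σ ratio = 4, N = 1216):
  red-eyed long-winged: 1216 × 1/4 = 304
  red-eyed dumpy-winged: 1216 × 1/4 = 304
  sepia-eyed long-winged: 1216 × 1/4 = 304
  sepia-eyed dumpy-winged: 1216 × 1/4 = 304
χ² = Σ (O − E)² / E
  red-eyed long-winged: (278 − 304)² / 304 = 2.2237
  red-eyed dumpy-winged: (320 − 304)² / 304 = 0.8421
  sepia-eyed long-winged: (353 − 304)² / 304 = 7.8980
  sepia-eyed dumpy-winged: (265 − 304)² / 304 = 5.0033
χ² = 2.2237 + 0.8421 + 7.8980 + 5.0033 = 15.9671 ≈ 15.967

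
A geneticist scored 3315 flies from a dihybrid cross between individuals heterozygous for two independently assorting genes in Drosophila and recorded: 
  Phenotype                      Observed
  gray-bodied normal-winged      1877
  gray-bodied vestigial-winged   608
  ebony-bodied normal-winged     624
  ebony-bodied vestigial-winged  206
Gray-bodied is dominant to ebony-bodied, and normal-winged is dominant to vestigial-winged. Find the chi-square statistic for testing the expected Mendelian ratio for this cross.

0.394

A dihybrid F₂ with independent assortment and complete dominance at both loci gives a 9:3:3:1 phenotypic ratio.
The 9:3:3:1 ratio has 16 parts, so with N = 3315 the expected counts are:
  gray-bodied normal-winged: 3315 × 9/16 = 1864.6875
  gray-bodied vestigial-winged: 3315 × 3/16 = 621.5625
  ebony-bodied normal-winged: 3315 × 3/16 = 621.5625
  ebony-bodied vestigial-winged: 3315 × 1/16 = 207.1875
χ² = Σ (O − E)² / E
  gray-bodied normal-winged: (1877 − 1864.6875)² / 1864.6875 = 0.0813
  gray-bodied vestigial-winged: (608 − 621.5625)² / 621.5625 = 0.2959
  ebony-bodied normal-winged: (624 − 621.5625)² / 621.5625 = 0.0096
  ebony-bodied vestigial-winged: (206 − 207.1875)² / 207.1875 = 0.0068
χ² = 0.0813 + 0.2959 + 0.0096 + 0.0068 = 0.3936 ≈ 0.394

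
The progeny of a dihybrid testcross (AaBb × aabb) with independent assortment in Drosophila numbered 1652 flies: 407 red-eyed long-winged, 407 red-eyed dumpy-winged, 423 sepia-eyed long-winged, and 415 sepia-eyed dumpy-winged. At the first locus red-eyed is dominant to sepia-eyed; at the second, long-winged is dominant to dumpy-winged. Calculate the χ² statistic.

A dihybrid testcross with independent assortment gives a 1:1:1:1 ratio.
Expected counts for N = 1652 under a 1:1:1:1 ratio (total parts = 4):
  red-eyed long-winged: 1652 × 1/4 = 413
  red-eyed dumpy-winged: 1652 × 1/4 = 413
  sepia-eyed long-winged: 1652 × 1/4 = 413
  sepia-eyed dumpy-winged: 1652 × 1/4 = 413
χ² = Σ (O − E)² / E
  red-eyed long-winged: (407 − 413)² / 413 = 0.0872
  red-eyed dumpy-winged: (407 − 413)² / 413 = 0.0872
  sepia-eyed long-winged: (423 − 413)² / 413 = 0.2421
  sepia-eyed dumpy-winged: (415 − 413)² / 413 = 0.0097
χ² = 0.0872 + 0.0872 + 0.2421 + 0.0097 = 0.4262 ≈ 0.426

0.426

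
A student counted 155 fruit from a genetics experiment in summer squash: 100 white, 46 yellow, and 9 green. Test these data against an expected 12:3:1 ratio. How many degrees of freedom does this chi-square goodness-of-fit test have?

A goodness-of-fit test with 3 phenotype classes has df = 3 − 1 = 2.

2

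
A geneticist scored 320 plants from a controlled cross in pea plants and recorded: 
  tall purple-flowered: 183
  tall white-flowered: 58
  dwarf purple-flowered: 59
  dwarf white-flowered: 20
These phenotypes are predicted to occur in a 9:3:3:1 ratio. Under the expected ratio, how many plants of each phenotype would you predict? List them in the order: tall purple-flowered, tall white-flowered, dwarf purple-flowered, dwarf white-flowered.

Expected counts for N = 320 under a 9:3:3:1 ratio (total parts = 16):
  tall purple-flowered: 320 × 9/16 = 180
  tall white-flowered: 320 × 3/16 = 60
  dwarf purple-flowered: 320 × 3/16 = 60
  dwarf white-flowered: 320 × 1/16 = 20

180, 60, 60, 20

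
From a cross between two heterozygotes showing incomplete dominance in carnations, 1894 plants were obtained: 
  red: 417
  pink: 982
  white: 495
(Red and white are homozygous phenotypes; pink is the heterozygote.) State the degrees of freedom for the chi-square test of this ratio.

With incomplete dominance, a heterozygote × heterozygote cross gives a 1:2:1 phenotypic ratio.
A goodness-of-fit test with 3 phenotype classes has df = 3 − 1 = 2.

2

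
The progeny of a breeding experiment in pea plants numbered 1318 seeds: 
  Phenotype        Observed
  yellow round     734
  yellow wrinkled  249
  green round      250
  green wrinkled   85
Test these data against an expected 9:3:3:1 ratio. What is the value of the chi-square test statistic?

Expected counts for N = 1318 under a 9:3:3:1 ratio (total parts = 16):
  yellow round: 1318 × 9/16 = 741.375
  yellow wrinkled: 1318 × 3/16 = 247.125
  green round: 1318 × 3/16 = 247.125
  green wrinkled: 1318 × 1/16 = 82.375
χ² = Σ (O − E)² / E
  yellow round: (734 − 741.375)² / 741.375 = 0.0734
  yellow wrinkled: (249 − 247.125)² / 247.125 = 0.0142
  green round: (250 − 247.125)² / 247.125 = 0.0334
  green wrinkled: (85 − 82.375)² / 82.375 = 0.0836
χ² = 0.0734 + 0.0142 + 0.0334 + 0.0836 = 0.2046 ≈ 0.205

0.205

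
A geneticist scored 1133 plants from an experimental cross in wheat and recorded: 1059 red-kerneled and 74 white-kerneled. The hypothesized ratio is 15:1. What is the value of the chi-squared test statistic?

0.153

Under the 15:1 hypothesis (Σ ratio = 16, N = 1133):
  red-kerneled: 1133 × 15/16 = 1062.1875
  white-kerneled: 1133 × 1/16 = 70.8125
χ² = Σ (O − E)² / E
  red-kerneled: (1059 − 1062.1875)² / 1062.1875 = 0.0096
  white-kerneled: (74 − 70.8125)² / 70.8125 = 0.1435
χ² = 0.0096 + 0.1435 = 0.1531 ≈ 0.153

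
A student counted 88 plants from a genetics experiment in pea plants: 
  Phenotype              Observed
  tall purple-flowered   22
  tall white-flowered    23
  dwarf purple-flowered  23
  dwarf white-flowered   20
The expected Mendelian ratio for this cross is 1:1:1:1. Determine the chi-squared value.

The 1:1:1:1 ratio has 4 parts, so with N = 88 the expected counts are:
  tall purple-flowered: 88 × 1/4 = 22
  tall white-flowered: 88 × 1/4 = 22
  dwarf purple-flowered: 88 × 1/4 = 22
  dwarf white-flowered: 88 × 1/4 = 22
χ² = Σ (O − E)² / E
  tall purple-flowered: (22 − 22)² / 22 = 0.0000
  tall white-flowered: (23 − 22)² / 22 = 0.0455
  dwarf purple-flowered: (23 − 22)² / 22 = 0.0455
  dwarf white-flowered: (20 − 22)² / 22 = 0.1818
χ² = 0.0000 + 0.0455 + 0.0455 + 0.1818 = 0.2728 ≈ 0.273

0.273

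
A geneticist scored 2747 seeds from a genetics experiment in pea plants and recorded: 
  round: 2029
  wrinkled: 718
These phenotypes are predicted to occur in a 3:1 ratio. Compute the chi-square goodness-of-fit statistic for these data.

1.896

Expected counts for N = 2747 under a 3:1 ratio (total parts = 4):
  round: 2747 × 3/4 = 2060.25
  wrinkled: 2747 × 1/4 = 686.75
χ² = Σ (O − E)² / E
  round: (2029 − 2060.25)² / 2060.25 = 0.4740
  wrinkled: (718 − 686.75)² / 686.75 = 1.4220
χ² = 0.4740 + 1.4220 = 1.896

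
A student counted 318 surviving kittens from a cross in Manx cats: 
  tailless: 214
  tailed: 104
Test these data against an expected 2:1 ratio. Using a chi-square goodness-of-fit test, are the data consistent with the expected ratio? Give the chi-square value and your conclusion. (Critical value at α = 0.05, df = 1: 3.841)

0.057; consistent

Under the 2:1 hypothesis (Σ ratio = 3, N = 318):
  tailless: 318 × 2/3 = 212
  tailed: 318 × 1/3 = 106
χ² = Σ (O − E)² / E
  tailless: (214 − 212)² / 212 = 0.0189
  tailed: (104 − 106)² / 106 = 0.0377
χ² = 0.0189 + 0.0377 = 0.0566 ≈ 0.057
Degrees of freedom = 2 − 1 = 1; critical value at α = 0.05 is 3.841.
Since 0.057 < 3.841, we fail to reject the null hypothesis — the data are consistent with the 2:1 ratio.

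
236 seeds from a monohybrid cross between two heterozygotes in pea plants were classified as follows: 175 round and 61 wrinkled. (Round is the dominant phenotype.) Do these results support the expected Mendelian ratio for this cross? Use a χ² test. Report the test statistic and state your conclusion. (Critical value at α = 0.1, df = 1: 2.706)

0.090; consistent

For a monohybrid cross between heterozygotes with complete dominance, the expected phenotypic ratio is 3:1.
Under the 3:1 hypothesis (Σ ratio = 4, N = 236):
  round: 236 × 3/4 = 177
  wrinkled: 236 × 1/4 = 59
χ² = Σ (O − E)² / E
  round: (175 − 177)² / 177 = 0.0226
  wrinkled: (61 − 59)² / 59 = 0.0678
χ² = 0.0226 + 0.0678 = 0.0904 ≈ 0.090
Degrees of freedom = 2 − 1 = 1; critical value at α = 0.1 is 2.706.
Since 0.090 < 2.706, we fail to reject the null hypothesis — the data are consistent with the 3:1 ratio.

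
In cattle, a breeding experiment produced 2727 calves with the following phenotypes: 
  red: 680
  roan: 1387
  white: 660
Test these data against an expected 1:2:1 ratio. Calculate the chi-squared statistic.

1.103

Expected counts for N = 2727 under a 1:2:1 ratio (total parts = 4):
  red: 2727 × 1/4 = 681.75
  roan: 2727 × 2/4 = 1363.5
  white: 2727 × 1/4 = 681.75
χ² = Σ (O − E)² / E
  red: (680 − 681.75)² / 681.75 = 0.0045
  roan: (1387 − 1363.5)² / 1363.5 = 0.4050
  white: (660 − 681.75)² / 681.75 = 0.6939
χ² = 0.0045 + 0.4050 + 0.6939 = 1.1034 ≈ 1.103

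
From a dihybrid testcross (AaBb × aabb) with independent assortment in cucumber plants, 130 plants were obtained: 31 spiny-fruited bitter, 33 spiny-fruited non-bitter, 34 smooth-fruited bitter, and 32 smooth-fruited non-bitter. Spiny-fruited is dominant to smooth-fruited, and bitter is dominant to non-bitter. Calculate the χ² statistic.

0.154

A dihybrid testcross with independent assortment gives a 1:1:1:1 ratio.
Under the 1:1:1:1 hypothesis (Σ ratio = 4, N = 130):
  spiny-fruited bitter: 130 × 1/4 = 32.5
  spiny-fruited non-bitter: 130 × 1/4 = 32.5
  smooth-fruited bitter: 130 × 1/4 = 32.5
  smooth-fruited non-bitter: 130 × 1/4 = 32.5
χ² = Σ (O − E)² / E
  spiny-fruited bitter: (31 − 32.5)² / 32.5 = 0.0692
  spiny-fruited non-bitter: (33 − 32.5)² / 32.5 = 0.0077
  smooth-fruited bitter: (34 − 32.5)² / 32.5 = 0.0692
  smooth-fruited non-bitter: (32 − 32.5)² / 32.5 = 0.0077
χ² = 0.0692 + 0.0077 + 0.0692 + 0.0077 = 0.1538 ≈ 0.154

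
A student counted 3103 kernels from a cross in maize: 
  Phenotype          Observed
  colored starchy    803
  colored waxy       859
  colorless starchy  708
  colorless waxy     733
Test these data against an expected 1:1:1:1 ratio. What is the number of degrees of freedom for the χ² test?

A goodness-of-fit test with 4 phenotype classes has df = 4 − 1 = 3.

3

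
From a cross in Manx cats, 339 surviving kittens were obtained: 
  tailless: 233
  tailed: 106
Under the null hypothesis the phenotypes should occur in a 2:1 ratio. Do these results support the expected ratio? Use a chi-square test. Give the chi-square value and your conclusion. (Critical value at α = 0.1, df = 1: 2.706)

0.650; consistent

Under the 2:1 hypothesis (Σ ratio = 3, N = 339):
  tailless: 339 × 2/3 = 226
  tailed: 339 × 1/3 = 113
χ² = Σ (O − E)² / E
  tailless: (233 − 226)² / 226 = 0.2168
  tailed: (106 − 113)² / 113 = 0.4336
χ² = 0.2168 + 0.4336 = 0.6504 ≈ 0.650
Degrees of freedom = 2 − 1 = 1; critical value at α = 0.1 is 2.706.
Since 0.650 < 2.706, we fail to reject the null hypothesis — the data are consistent with the 2:1 ratio.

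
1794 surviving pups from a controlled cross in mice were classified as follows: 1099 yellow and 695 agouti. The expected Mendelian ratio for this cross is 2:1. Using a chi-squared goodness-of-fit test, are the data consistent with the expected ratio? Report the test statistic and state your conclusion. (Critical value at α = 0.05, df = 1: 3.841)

The 2:1 ratio has 3 parts, so with N = 1794 the expected counts are:
  yellow: 1794 × 2/3 = 1196
  agouti: 1794 × 1/3 = 598
χ² = Σ (O − E)² / E
  yellow: (1099 − 1196)² / 1196 = 7.8671
  agouti: (695 − 598)² / 598 = 15.7341
χ² = 7.8671 + 15.7341 = 23.6012 ≈ 23.601
Degrees of freedom = 2 − 1 = 1; critical value at α = 0.05 is 3.841.
Since 23.601 > 3.841, we reject the null hypothesis — the data do not fit the 2:1 ratio.

23.601; not consistent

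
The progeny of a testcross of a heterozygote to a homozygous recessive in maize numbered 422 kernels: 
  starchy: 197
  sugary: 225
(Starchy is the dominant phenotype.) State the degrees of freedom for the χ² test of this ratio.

A testcross of a heterozygote (Aa × aa) gives a 1:1 phenotypic ratio.
A goodness-of-fit test with 2 phenotype classes has df = 2 − 1 = 1.

1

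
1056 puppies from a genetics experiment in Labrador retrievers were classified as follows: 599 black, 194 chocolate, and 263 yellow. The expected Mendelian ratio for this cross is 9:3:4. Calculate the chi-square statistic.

Total ratio parts = 16. Expected numbers out of 1056:
  black: 1056 × 9/16 = 594
  chocolate: 1056 × 3/16 = 198
  yellow: 1056 × 4/16 = 264
χ² = Σ (O − E)² / E
  black: (599 − 594)² / 594 = 0.0421
  chocolate: (194 − 198)² / 198 = 0.0808
  yellow: (263 − 264)² / 264 = 0.0038
χ² = 0.0421 + 0.0808 + 0.0038 = 0.1267 ≈ 0.127

0.127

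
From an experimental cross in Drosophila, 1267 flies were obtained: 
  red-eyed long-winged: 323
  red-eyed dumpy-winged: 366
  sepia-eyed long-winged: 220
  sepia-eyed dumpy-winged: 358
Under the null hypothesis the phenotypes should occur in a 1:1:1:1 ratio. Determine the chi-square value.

42.705

The 1:1:1:1 ratio has 4 parts, so with N = 1267 the expected counts are:
  red-eyed long-winged: 1267 × 1/4 = 316.75
  red-eyed dumpy-winged: 1267 × 1/4 = 316.75
  sepia-eyed long-winged: 1267 × 1/4 = 316.75
  sepia-eyed dumpy-winged: 1267 × 1/4 = 316.75
χ² = Σ (O − E)² / E
  red-eyed long-winged: (323 − 316.75)² / 316.75 = 0.1233
  red-eyed dumpy-winged: (366 − 316.75)² / 316.75 = 7.6577
  sepia-eyed long-winged: (220 − 316.75)² / 316.75 = 29.5519
  sepia-eyed dumpy-winged: (358 − 316.75)² / 316.75 = 5.3719
χ² = 0.1233 + 7.6577 + 29.5519 + 5.3719 = 42.7048 ≈ 42.705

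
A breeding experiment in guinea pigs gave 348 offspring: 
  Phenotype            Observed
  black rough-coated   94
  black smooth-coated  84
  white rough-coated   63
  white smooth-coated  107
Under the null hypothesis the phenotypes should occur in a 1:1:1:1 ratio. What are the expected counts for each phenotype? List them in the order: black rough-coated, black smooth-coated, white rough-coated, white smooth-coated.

Under the 1:1:1:1 hypothesis (Σ ratio = 4, N = 348):
  black rough-coated: 348 × 1/4 = 87
  black smooth-coated: 348 × 1/4 = 87
  white rough-coated: 348 × 1/4 = 87
  white smooth-coated: 348 × 1/4 = 87

87, 87, 87, 87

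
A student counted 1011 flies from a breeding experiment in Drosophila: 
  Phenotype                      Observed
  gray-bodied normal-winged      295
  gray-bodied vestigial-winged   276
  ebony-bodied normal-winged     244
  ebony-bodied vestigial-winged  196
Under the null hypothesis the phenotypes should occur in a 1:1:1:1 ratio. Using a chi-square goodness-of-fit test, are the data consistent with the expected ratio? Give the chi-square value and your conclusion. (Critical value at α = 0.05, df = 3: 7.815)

22.246; not consistent

Under the 1:1:1:1 hypothesis (Σ ratio = 4, N = 1011):
  gray-bodied normal-winged: 1011 × 1/4 = 252.75
  gray-bodied vestigial-winged: 1011 × 1/4 = 252.75
  ebony-bodied normal-winged: 1011 × 1/4 = 252.75
  ebony-bodied vestigial-winged: 1011 × 1/4 = 252.75
χ² = Σ (O − E)² / E
  gray-bodied normal-winged: (295 − 252.75)² / 252.75 = 7.0626
  gray-bodied vestigial-winged: (276 − 252.75)² / 252.75 = 2.1387
  ebony-bodied normal-winged: (244 − 252.75)² / 252.75 = 0.3029
  ebony-bodied vestigial-winged: (196 − 252.75)² / 252.75 = 12.7421
χ² = 7.0626 + 2.1387 + 0.3029 + 12.7421 = 22.2463 ≈ 22.246
Degrees of freedom = 4 − 1 = 3; critical value at α = 0.05 is 7.815.
Since 22.246 > 7.815, we reject the null hypothesis — the data do not fit the 1:1:1:1 ratio.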